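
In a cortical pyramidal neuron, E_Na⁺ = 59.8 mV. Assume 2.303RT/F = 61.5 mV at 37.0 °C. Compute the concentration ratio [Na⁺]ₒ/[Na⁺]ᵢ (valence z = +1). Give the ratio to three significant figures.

9.38

log₁₀([out]/[in]) = E·z/(61.5) = 59.8 × 1 / 61.5 = 0.9724
[out]/[in] = 10^(0.9724) = 9.383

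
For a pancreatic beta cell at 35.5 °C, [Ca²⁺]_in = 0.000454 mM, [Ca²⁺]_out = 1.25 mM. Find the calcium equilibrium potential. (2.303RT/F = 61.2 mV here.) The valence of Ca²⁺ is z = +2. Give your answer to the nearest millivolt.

105 mV

E = (61.2/z) · log₁₀([Ca²⁺]_out/[Ca²⁺]_in) with z = +2.
= (61.2/2) · log₁₀(1.25/0.000454) = 30.60 · log₁₀(2753)
= 30.60 · (3.4399) = 105.26 mV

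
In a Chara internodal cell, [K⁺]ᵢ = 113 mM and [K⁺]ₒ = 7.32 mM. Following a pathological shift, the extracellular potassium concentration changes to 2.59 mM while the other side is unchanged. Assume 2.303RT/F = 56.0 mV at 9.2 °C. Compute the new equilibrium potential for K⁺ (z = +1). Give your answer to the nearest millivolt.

After the shift: [K⁺]_out = 2.59, [K⁺]_in = 113 mM.
E_new = (56.0/1)·log₁₀(2.59/113) = 56.00 · (-1.6398) = -91.83 mV

-92 mV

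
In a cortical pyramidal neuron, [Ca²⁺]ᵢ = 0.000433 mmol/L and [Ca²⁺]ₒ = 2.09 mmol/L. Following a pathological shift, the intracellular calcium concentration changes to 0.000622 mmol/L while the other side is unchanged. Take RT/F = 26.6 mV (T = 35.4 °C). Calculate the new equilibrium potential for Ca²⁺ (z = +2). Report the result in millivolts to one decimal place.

108.0 mV

After the shift: [Ca²⁺]_out = 2.09, [Ca²⁺]_in = 0.000622 mmol/L.
E_new = (26.6/2)·ln(2.09/0.000622) = 13.30 · (8.1197) = 107.99 mV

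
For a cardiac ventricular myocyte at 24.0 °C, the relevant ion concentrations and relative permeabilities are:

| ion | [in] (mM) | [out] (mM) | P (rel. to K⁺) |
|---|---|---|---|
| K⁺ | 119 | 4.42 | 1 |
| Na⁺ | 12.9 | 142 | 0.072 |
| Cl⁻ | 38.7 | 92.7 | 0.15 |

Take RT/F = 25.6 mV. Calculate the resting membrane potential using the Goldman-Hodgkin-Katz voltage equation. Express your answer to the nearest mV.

-48 mV

Vm = 25.6 · ln[(Σ P·[cation]ₒ + Σ P·[anion]ᵢ) / (Σ P·[cation]ᵢ + Σ P·[anion]ₒ)]
Numerator = 1×4.42 + 0.072×142 + 0.15×38.7 = 20.45
Denominator = 1×119 + 0.072×12.9 + 0.15×92.7 = 133.8
Vm = 25.6 · ln(0.15279) = 25.6 × (-1.8787) = -48.09 mV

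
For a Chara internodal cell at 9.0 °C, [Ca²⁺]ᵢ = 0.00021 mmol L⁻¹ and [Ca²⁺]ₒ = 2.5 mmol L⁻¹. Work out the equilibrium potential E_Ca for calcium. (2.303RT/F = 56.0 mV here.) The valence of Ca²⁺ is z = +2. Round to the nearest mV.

E = (56.0/z) · log₁₀([Ca²⁺]_out/[Ca²⁺]_in) with z = +2.
= (56.0/2) · log₁₀(2.5/0.00021) = 28.00 · log₁₀(1.19e+04)
= 28.00 · (4.0757) = 114.12 mV

114 mV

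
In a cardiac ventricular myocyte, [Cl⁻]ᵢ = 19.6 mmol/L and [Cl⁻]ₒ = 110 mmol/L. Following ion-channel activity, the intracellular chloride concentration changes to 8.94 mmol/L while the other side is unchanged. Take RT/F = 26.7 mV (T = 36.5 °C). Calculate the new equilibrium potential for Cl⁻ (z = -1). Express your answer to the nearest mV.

-67 mV

After the shift: [Cl⁻]_out = 110, [Cl⁻]_in = 8.94 mmol/L.
E_new = (26.7/-1)·ln(110/8.94) = -26.70 · (2.5099) = -67.02 mV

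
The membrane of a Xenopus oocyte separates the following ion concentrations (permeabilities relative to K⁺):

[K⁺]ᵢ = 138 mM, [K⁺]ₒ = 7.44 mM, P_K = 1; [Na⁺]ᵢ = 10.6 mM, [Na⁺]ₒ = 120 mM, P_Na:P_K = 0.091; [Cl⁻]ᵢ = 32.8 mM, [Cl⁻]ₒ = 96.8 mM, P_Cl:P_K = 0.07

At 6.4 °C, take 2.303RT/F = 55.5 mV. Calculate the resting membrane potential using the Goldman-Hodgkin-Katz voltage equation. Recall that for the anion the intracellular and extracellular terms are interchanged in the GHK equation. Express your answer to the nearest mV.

-47 mV

Vm = 55.5 · log₁₀[(Σ P·[cation]ₒ + Σ P·[anion]ᵢ) / (Σ P·[cation]ᵢ + Σ P·[anion]ₒ)]
Numerator = 1×7.44 + 0.091×120 + 0.07×32.8 = 20.66
Denominator = 1×138 + 0.091×10.6 + 0.07×96.8 = 145.7
Vm = 55.5 · log₁₀(0.14173) = 55.5 × (-0.8485) = -47.09 mV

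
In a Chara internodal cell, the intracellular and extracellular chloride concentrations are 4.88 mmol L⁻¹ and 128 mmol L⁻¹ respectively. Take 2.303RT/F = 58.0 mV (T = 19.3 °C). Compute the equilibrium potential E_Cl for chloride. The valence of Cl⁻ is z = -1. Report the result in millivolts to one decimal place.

-82.3 mV

E = (58.0/z) · log₁₀([Cl⁻]_out/[Cl⁻]_in) with z = -1.
For an anion, dividing by z = -1 reverses the sign.
= (58.0/-1) · log₁₀(128/4.88) = -58.00 · log₁₀(26.23)
= -58.00 · (1.4188) = -82.29 mV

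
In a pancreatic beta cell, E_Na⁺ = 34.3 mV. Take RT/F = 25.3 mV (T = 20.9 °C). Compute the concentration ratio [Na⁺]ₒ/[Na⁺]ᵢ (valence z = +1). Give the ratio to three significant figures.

ln([out]/[in]) = E·z/(25.3) = 34.3 × 1 / 25.3 = 1.3557
[out]/[in] = e^(1.3557) = 3.88

3.88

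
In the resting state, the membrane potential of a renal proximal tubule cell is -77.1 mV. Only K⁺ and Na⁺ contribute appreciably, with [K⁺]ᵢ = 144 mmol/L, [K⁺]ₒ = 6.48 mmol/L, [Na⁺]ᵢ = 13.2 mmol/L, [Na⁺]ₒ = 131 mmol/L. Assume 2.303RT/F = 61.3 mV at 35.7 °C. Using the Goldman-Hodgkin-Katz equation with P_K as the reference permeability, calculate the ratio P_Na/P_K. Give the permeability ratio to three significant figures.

0.0113

Let α = P_Na/P_K. GHK: Vm = 61.3·log₁₀[(Kₒ + α·Naₒ)/(Kᵢ + α·Naᵢ)].
10^(Vm/61.3) = 10^(-77.1/61.3) = 0.05524
So 0.05524·(Kᵢ + α·Naᵢ) = Kₒ + α·Naₒ → α = (0.05524·144.0 − 6.48) / (131.0 − 0.05524·13.2)
α = (7.955 − 6.48) / (131.0 − 0.7292) = 1.475/130.3 = 0.01132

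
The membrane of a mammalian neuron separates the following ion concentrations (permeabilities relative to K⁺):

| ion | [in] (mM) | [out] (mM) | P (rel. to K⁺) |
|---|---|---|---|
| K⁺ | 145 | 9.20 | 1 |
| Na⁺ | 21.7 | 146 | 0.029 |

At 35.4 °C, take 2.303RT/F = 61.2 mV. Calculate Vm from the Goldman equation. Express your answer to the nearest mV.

-63 mV

Vm = 61.2 · log₁₀[(Σ P·[cation]ₒ + Σ P·[anion]ᵢ) / (Σ P·[cation]ᵢ + Σ P·[anion]ₒ)]
Numerator = 1×9.20 + 0.029×146 = 13.43
Denominator = 1×145 + 0.029×21.7 = 145.6
Vm = 61.2 · log₁₀(0.092248) = 61.2 × (-1.0350) = -63.34 mV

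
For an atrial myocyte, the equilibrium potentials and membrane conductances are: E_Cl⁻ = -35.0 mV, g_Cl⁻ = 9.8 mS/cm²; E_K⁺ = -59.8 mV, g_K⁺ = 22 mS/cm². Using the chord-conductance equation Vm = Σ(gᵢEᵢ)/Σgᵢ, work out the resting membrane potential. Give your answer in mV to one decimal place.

Σ gᵢEᵢ = 9.8·(-35.0) + 22·(-59.8) = -1658.60
Σ gᵢ = 9.8 + 22 = 31.8
Vm = -1658.60 / 31.8 = -52.16 mV

-52.2 mV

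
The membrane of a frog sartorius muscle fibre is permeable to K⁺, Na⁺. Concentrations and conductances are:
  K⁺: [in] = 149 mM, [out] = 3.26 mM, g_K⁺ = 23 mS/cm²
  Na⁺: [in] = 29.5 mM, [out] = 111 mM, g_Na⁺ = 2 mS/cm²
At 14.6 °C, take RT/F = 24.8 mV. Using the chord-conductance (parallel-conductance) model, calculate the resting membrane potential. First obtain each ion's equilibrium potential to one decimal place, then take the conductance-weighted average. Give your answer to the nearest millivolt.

E_K⁺ = (24.8/1)·ln(3.26/149) = -94.8 mV
E_Na⁺ = (24.8/1)·ln(111/29.5) = 32.9 mV
Vm = (Σ gᵢEᵢ)/(Σ gᵢ) = (23·-94.8 + 2·32.9) / (23 + 2)
= -2114.60 / 25 = -84.58 mV

-85 mV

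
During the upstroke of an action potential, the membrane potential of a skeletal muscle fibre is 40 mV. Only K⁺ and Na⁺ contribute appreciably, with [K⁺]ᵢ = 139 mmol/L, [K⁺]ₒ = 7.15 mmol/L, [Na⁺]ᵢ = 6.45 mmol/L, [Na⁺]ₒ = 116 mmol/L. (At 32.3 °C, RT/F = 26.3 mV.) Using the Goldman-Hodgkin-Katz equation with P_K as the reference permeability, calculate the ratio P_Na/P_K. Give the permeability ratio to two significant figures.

7.3

Let α = P_Na/P_K. GHK: Vm = 26.3·ln[(Kₒ + α·Naₒ)/(Kᵢ + α·Naᵢ)].
e^(Vm/26.3) = e^(40.0/26.3) = 4.5764
So 4.5764·(Kᵢ + α·Naᵢ) = Kₒ + α·Naₒ → α = (4.5764·139.0 − 7.15) / (116.0 − 4.5764·6.45)
α = (636.1 − 7.15) / (116.0 − 29.52) = 629/86.48 = 7.273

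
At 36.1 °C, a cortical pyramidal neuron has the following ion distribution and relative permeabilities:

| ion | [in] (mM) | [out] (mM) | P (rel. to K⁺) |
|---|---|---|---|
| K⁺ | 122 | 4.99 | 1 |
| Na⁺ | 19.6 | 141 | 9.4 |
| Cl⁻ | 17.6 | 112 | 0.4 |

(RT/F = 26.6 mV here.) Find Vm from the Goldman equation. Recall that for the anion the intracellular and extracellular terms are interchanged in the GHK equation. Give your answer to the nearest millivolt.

Vm = 26.6 · ln[(Σ P·[cation]ₒ + Σ P·[anion]ᵢ) / (Σ P·[cation]ᵢ + Σ P·[anion]ₒ)]
Numerator = 1×4.99 + 9.4×141 + 0.4×17.6 = 1337
Denominator = 1×122 + 9.4×19.6 + 0.4×112 = 351
Vm = 26.6 · ln(3.8099) = 26.6 × (1.3376) = 35.58 mV

36 mV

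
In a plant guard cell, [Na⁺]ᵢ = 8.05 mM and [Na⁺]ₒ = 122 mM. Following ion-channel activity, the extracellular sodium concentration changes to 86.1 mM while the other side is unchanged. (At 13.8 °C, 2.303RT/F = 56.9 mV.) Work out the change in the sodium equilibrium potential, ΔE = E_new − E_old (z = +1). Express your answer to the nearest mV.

E_old = (56.9/1)·log₁₀(122/8.05) = 67.17 mV
E_new = (56.9/1)·log₁₀(86.1/8.05) = 58.56 mV
ΔE = 58.56 − (67.17) = -8.61 mV

-9 mV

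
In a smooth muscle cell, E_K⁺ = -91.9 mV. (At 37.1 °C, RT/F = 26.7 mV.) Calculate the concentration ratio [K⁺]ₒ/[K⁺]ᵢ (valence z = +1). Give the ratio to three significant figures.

ln([out]/[in]) = E·z/(26.7) = -91.9 × 1 / 26.7 = -3.4419
[out]/[in] = e^(-3.4419) = 0.032

0.0320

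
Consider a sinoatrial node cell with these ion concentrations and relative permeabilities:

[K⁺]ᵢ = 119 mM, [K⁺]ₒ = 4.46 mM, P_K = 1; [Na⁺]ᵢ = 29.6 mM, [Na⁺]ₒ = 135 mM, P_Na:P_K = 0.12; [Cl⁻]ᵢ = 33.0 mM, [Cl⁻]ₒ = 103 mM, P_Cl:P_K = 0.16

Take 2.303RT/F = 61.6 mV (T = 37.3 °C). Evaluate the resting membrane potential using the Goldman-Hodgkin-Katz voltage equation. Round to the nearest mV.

Vm = 61.6 · log₁₀[(Σ P·[cation]ₒ + Σ P·[anion]ᵢ) / (Σ P·[cation]ᵢ + Σ P·[anion]ₒ)]
Numerator = 1×4.46 + 0.12×135 + 0.16×33.0 = 25.94
Denominator = 1×119 + 0.12×29.6 + 0.16×103 = 139
Vm = 61.6 · log₁₀(0.18658) = 61.6 × (-0.7291) = -44.92 mV

-45 mV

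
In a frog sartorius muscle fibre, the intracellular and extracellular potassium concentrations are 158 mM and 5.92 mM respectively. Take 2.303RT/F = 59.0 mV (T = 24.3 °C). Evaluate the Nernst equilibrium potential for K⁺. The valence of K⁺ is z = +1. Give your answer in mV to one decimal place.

E = (59.0/z) · log₁₀([K⁺]_out/[K⁺]_in) with z = +1.
= (59.0/1) · log₁₀(5.92/158) = 59.00 · log₁₀(0.03747)
= 59.00 · (-1.4263) = -84.15 mV

-84.2 mV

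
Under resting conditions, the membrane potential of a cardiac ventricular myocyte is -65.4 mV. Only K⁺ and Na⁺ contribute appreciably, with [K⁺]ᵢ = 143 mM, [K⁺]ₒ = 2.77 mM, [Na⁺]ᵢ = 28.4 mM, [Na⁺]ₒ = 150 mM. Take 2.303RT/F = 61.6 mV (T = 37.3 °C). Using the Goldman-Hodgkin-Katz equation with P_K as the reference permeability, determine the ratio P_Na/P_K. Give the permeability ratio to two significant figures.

0.065

Let α = P_Na/P_K. GHK: Vm = 61.6·log₁₀[(Kₒ + α·Naₒ)/(Kᵢ + α·Naᵢ)].
10^(Vm/61.6) = 10^(-65.4/61.6) = 0.086758
So 0.086758·(Kᵢ + α·Naᵢ) = Kₒ + α·Naₒ → α = (0.086758·143.0 − 2.77) / (150.0 − 0.086758·28.4)
α = (12.41 − 2.77) / (150.0 − 2.464) = 9.636/147.5 = 0.06532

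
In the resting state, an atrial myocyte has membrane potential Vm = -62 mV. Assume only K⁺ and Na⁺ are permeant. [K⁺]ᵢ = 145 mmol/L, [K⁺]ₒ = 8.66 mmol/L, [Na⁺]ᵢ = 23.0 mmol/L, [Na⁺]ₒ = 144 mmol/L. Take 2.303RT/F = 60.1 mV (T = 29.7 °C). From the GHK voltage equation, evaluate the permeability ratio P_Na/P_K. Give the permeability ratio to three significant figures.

Let α = P_Na/P_K. GHK: Vm = 60.1·log₁₀[(Kₒ + α·Naₒ)/(Kᵢ + α·Naᵢ)].
10^(Vm/60.1) = 10^(-62.0/60.1) = 0.092979
So 0.092979·(Kᵢ + α·Naᵢ) = Kₒ + α·Naₒ → α = (0.092979·145.0 − 8.66) / (144.0 − 0.092979·23.0)
α = (13.48 − 8.66) / (144.0 − 2.139) = 4.822/141.9 = 0.03399

0.0340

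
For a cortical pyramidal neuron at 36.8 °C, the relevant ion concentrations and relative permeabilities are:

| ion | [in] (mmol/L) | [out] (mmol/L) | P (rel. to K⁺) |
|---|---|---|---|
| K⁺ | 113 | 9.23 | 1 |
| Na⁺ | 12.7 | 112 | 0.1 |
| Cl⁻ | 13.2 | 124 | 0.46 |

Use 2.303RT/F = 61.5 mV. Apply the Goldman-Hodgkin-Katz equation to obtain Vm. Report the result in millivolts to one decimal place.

-49.8 mV

Vm = 61.5 · log₁₀[(Σ P·[cation]ₒ + Σ P·[anion]ᵢ) / (Σ P·[cation]ᵢ + Σ P·[anion]ₒ)]
Numerator = 1×9.23 + 0.1×112 + 0.46×13.2 = 26.5
Denominator = 1×113 + 0.1×12.7 + 0.46×124 = 171.3
Vm = 61.5 · log₁₀(0.1547) = 61.5 × (-0.8105) = -49.85 mV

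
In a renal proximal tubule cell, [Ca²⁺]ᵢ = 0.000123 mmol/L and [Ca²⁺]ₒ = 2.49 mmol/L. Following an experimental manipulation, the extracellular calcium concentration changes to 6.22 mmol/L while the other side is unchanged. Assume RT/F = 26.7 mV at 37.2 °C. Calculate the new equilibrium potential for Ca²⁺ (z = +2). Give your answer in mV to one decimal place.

After the shift: [Ca²⁺]_out = 6.22, [Ca²⁺]_in = 0.000123 mmol/L.
E_new = (26.7/2)·ln(6.22/0.000123) = 13.35 · (10.8311) = 144.60 mV

144.6 mV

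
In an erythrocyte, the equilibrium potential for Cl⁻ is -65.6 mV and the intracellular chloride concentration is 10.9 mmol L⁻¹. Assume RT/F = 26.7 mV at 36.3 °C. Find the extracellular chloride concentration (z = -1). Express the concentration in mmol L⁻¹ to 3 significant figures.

127 mmol L⁻¹

Nernst: E = (26.7/-1) · ln([out]/[in]), so ln([out]/[in]) = -65.6 × -1 / 26.7 = 2.4569.
[out]/[in] = e^(2.4569) = 11.67.
[out] = 11.67 × 10.9 = 127.2 mmol L⁻¹.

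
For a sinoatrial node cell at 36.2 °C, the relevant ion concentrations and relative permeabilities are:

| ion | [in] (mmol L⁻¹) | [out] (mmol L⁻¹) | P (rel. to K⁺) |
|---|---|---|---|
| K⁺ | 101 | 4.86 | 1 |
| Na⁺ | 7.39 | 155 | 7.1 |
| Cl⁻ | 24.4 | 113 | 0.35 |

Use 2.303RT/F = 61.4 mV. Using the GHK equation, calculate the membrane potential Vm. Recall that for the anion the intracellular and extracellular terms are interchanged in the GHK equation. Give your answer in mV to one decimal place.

46.7 mV

Vm = 61.4 · log₁₀[(Σ P·[cation]ₒ + Σ P·[anion]ᵢ) / (Σ P·[cation]ᵢ + Σ P·[anion]ₒ)]
Numerator = 1×4.86 + 7.1×155 + 0.35×24.4 = 1114
Denominator = 1×101 + 7.1×7.39 + 0.35×113 = 193
Vm = 61.4 · log₁₀(5.7709) = 61.4 × (0.7612) = 46.74 mV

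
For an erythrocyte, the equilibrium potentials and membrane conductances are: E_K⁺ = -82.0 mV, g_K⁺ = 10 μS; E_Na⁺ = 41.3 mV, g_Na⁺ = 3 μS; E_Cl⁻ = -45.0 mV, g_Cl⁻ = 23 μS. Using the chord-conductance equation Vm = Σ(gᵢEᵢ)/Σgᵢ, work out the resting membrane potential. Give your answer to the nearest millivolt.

Σ gᵢEᵢ = 10·(-82.0) + 3·(41.3) + 23·(-45.0) = -1731.10
Σ gᵢ = 10 + 3 + 23 = 36
Vm = -1731.10 / 36 = -48.09 mV

-48 mV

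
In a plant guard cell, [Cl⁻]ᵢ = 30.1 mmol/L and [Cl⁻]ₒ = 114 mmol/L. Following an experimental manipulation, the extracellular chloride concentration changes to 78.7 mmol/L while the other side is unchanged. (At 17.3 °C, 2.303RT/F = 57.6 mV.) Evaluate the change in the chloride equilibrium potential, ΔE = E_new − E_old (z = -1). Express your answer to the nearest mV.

E_old = (57.6/-1)·log₁₀(114/30.1) = -33.31 mV
E_new = (57.6/-1)·log₁₀(78.7/30.1) = -24.04 mV
ΔE = -24.04 − (-33.31) = 9.27 mV

9 mV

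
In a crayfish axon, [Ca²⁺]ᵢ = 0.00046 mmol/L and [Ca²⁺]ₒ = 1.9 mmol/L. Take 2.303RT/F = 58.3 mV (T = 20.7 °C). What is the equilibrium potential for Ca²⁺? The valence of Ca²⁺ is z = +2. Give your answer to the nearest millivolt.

E = (58.3/z) · log₁₀([Ca²⁺]_out/[Ca²⁺]_in) with z = +2.
= (58.3/2) · log₁₀(1.9/0.00046) = 29.15 · log₁₀(4130)
= 29.15 · (3.6160) = 105.41 mV

105 mV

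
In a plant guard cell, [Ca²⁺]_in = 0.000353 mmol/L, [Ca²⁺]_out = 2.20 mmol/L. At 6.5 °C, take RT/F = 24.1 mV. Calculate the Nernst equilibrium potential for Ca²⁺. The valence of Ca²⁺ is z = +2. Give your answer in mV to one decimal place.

E = (24.1/z) · ln([Ca²⁺]_out/[Ca²⁺]_in) with z = +2.
= (24.1/2) · ln(2.20/0.000353) = 12.05 · ln(6232)
= 12.05 · (8.7375) = 105.29 mV

105.3 mV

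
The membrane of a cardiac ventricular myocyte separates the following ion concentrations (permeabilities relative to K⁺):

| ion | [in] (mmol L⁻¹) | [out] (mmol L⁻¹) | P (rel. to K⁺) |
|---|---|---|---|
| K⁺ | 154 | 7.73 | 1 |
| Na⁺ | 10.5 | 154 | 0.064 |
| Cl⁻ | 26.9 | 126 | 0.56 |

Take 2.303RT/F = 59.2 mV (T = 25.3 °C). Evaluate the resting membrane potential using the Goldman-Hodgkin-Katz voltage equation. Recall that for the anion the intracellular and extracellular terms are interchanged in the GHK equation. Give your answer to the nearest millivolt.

-50 mV

Vm = 59.2 · log₁₀[(Σ P·[cation]ₒ + Σ P·[anion]ᵢ) / (Σ P·[cation]ᵢ + Σ P·[anion]ₒ)]
Numerator = 1×7.73 + 0.064×154 + 0.56×26.9 = 32.65
Denominator = 1×154 + 0.064×10.5 + 0.56×126 = 225.2
Vm = 59.2 · log₁₀(0.14496) = 59.2 × (-0.8387) = -49.65 mV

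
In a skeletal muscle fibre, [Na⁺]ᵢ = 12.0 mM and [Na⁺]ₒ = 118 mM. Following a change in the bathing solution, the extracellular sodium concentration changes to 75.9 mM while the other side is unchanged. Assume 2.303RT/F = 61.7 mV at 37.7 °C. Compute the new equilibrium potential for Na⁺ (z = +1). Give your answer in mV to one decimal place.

After the shift: [Na⁺]_out = 75.9, [Na⁺]_in = 12.0 mM.
E_new = (61.7/1)·log₁₀(75.9/12.0) = 61.70 · (0.8011) = 49.43 mV

49.4 mV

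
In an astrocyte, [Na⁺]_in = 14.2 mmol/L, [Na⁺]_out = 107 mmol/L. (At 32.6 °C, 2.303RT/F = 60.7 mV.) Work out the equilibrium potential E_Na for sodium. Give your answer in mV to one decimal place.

53.2 mV

E = (60.7/z) · log₁₀([Na⁺]_out/[Na⁺]_in) with z = +1.
= (60.7/1) · log₁₀(107/14.2) = 60.70 · log₁₀(7.535)
= 60.70 · (0.8771) = 53.24 mV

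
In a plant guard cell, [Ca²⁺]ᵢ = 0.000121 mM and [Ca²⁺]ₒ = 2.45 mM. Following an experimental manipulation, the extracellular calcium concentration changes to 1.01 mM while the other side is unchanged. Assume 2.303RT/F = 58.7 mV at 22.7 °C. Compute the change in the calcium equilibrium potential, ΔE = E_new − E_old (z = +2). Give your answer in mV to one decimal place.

E_old = (58.7/2)·log₁₀(2.45/0.000121) = 126.39 mV
E_new = (58.7/2)·log₁₀(1.01/0.000121) = 115.10 mV
ΔE = 115.10 − (126.39) = -11.30 mV

-11.3 mV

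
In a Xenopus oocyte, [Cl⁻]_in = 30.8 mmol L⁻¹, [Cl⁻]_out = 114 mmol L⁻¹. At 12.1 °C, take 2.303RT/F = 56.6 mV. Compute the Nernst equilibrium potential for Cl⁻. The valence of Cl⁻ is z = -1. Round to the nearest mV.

-32 mV

E = (56.6/z) · log₁₀([Cl⁻]_out/[Cl⁻]_in) with z = -1.
For an anion, dividing by z = -1 reverses the sign.
= (56.6/-1) · log₁₀(114/30.8) = -56.60 · log₁₀(3.701)
= -56.60 · (0.5684) = -32.17 mV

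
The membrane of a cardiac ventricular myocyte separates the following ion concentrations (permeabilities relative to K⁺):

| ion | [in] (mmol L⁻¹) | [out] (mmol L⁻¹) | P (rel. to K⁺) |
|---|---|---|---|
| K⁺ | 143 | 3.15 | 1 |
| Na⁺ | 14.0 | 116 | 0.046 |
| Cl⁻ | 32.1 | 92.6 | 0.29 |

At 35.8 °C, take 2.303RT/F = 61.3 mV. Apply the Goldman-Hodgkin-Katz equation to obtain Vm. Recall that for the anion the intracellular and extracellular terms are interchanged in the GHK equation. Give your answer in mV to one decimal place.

-60.2 mV

Vm = 61.3 · log₁₀[(Σ P·[cation]ₒ + Σ P·[anion]ᵢ) / (Σ P·[cation]ᵢ + Σ P·[anion]ₒ)]
Numerator = 1×3.15 + 0.046×116 + 0.29×32.1 = 17.8
Denominator = 1×143 + 0.046×14.0 + 0.29×92.6 = 170.5
Vm = 61.3 · log₁₀(0.10437) = 61.3 × (-0.9814) = -60.16 mV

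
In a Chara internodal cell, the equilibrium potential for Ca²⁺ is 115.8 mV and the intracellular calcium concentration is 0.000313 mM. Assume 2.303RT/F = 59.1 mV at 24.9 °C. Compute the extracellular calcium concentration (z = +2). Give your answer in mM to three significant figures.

2.60 mM

Nernst: E = (59.1/2) · log₁₀([out]/[in]), so log₁₀([out]/[in]) = 115.8 × 2 / 59.1 = 3.9188.
[out]/[in] = 10^(3.9188) = 8294.
[out] = 8294 × 0.000313 = 2.596 mM.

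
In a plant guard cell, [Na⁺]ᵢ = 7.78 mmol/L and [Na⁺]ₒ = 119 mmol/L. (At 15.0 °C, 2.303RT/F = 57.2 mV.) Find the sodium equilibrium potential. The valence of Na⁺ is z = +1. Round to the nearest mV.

68 mV

E = (57.2/z) · log₁₀([Na⁺]_out/[Na⁺]_in) with z = +1.
= (57.2/1) · log₁₀(119/7.78) = 57.20 · log₁₀(15.3)
= 57.20 · (1.1846) = 67.76 mV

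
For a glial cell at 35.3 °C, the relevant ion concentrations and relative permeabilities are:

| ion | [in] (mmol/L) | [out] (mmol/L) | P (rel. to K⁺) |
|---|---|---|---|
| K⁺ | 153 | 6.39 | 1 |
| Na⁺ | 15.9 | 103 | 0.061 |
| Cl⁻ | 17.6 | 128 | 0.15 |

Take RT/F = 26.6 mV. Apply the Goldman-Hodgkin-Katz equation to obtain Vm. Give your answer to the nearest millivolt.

-65 mV

Vm = 26.6 · ln[(Σ P·[cation]ₒ + Σ P·[anion]ᵢ) / (Σ P·[cation]ᵢ + Σ P·[anion]ₒ)]
Numerator = 1×6.39 + 0.061×103 + 0.15×17.6 = 15.31
Denominator = 1×153 + 0.061×15.9 + 0.15×128 = 173.2
Vm = 26.6 · ln(0.088428) = 26.6 × (-2.4256) = -64.52 mV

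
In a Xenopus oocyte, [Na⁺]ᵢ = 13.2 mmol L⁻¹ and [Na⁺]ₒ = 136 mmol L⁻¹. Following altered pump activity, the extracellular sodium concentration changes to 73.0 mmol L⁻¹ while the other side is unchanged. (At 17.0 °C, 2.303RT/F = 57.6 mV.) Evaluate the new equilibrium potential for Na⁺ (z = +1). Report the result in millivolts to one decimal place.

After the shift: [Na⁺]_out = 73.0, [Na⁺]_in = 13.2 mmol L⁻¹.
E_new = (57.6/1)·log₁₀(73.0/13.2) = 57.60 · (0.7427) = 42.78 mV

42.8 mV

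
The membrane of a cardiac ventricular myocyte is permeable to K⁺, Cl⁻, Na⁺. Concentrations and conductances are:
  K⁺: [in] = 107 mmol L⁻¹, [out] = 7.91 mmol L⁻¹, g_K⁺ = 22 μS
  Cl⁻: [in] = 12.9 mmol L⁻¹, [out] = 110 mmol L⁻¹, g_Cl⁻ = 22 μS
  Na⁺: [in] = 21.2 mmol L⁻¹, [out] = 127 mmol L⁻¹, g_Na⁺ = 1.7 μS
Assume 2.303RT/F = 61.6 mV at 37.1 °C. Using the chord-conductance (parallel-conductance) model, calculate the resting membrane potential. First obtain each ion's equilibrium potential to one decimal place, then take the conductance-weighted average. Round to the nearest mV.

E_K⁺ = (61.6/1)·log₁₀(7.91/107) = -69.7 mV
E_Cl⁻ = (61.6/-1)·log₁₀(110/12.9) = -57.3 mV
E_Na⁺ = (61.6/1)·log₁₀(127/21.2) = 47.9 mV
Vm = (Σ gᵢEᵢ)/(Σ gᵢ) = (22·-69.7 + 22·-57.3 + 1.7·47.9) / (22 + 22 + 1.7)
= -2712.57 / 45.7 = -59.36 mV

-59 mV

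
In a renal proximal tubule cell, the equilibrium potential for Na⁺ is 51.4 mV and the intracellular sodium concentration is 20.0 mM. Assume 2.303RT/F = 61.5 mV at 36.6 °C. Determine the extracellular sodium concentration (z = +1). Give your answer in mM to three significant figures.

137 mM

Nernst: E = (61.5/1) · log₁₀([out]/[in]), so log₁₀([out]/[in]) = 51.4 × 1 / 61.5 = 0.8358.
[out]/[in] = 10^(0.8358) = 6.851.
[out] = 6.851 × 20.0 = 137 mM.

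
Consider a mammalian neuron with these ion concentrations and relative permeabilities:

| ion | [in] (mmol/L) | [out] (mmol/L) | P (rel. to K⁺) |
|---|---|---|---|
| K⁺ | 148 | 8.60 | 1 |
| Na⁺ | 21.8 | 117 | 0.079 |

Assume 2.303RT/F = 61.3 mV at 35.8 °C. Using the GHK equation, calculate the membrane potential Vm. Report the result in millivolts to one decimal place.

Vm = 61.3 · log₁₀[(Σ P·[cation]ₒ + Σ P·[anion]ᵢ) / (Σ P·[cation]ᵢ + Σ P·[anion]ₒ)]
Numerator = 1×8.60 + 0.079×117 = 17.84
Denominator = 1×148 + 0.079×21.8 = 149.7
Vm = 61.3 · log₁₀(0.11917) = 61.3 × (-0.9238) = -56.63 mV

-56.6 mV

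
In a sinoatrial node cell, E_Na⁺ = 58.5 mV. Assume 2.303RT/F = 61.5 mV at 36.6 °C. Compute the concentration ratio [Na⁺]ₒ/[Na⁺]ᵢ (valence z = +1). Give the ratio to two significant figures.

8.9

log₁₀([out]/[in]) = E·z/(61.5) = 58.5 × 1 / 61.5 = 0.9512
[out]/[in] = 10^(0.9512) = 8.938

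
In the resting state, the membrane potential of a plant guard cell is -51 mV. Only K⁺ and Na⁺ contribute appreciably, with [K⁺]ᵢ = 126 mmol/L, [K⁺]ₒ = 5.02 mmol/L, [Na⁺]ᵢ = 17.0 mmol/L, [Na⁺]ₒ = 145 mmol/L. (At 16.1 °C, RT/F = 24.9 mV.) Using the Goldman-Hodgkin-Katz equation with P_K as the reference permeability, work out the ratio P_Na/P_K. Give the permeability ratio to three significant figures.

0.0786

Let α = P_Na/P_K. GHK: Vm = 24.9·ln[(Kₒ + α·Naₒ)/(Kᵢ + α·Naᵢ)].
e^(Vm/24.9) = e^(-51.0/24.9) = 0.12897
So 0.12897·(Kᵢ + α·Naᵢ) = Kₒ + α·Naₒ → α = (0.12897·126.0 − 5.02) / (145.0 − 0.12897·17.0)
α = (16.25 − 5.02) / (145.0 − 2.192) = 11.23/142.8 = 0.07864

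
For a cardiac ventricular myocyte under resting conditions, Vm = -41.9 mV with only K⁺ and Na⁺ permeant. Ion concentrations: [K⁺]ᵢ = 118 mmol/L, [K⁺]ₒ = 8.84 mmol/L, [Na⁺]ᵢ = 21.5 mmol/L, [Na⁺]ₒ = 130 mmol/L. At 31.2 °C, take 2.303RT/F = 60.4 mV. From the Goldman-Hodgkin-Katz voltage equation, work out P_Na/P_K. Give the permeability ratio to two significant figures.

Let α = P_Na/P_K. GHK: Vm = 60.4·log₁₀[(Kₒ + α·Naₒ)/(Kᵢ + α·Naᵢ)].
10^(Vm/60.4) = 10^(-41.9/60.4) = 0.20244
So 0.20244·(Kᵢ + α·Naᵢ) = Kₒ + α·Naₒ → α = (0.20244·118.0 − 8.84) / (130.0 − 0.20244·21.5)
α = (23.89 − 8.84) / (130.0 − 4.352) = 15.05/125.6 = 0.1198

0.12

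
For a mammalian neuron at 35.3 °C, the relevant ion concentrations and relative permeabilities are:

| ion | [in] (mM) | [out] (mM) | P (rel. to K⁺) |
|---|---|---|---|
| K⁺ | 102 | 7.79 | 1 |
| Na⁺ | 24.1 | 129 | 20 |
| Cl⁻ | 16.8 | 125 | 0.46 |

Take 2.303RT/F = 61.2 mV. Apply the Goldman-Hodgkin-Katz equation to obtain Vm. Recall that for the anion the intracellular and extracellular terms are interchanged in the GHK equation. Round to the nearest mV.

37 mV

Vm = 61.2 · log₁₀[(Σ P·[cation]ₒ + Σ P·[anion]ᵢ) / (Σ P·[cation]ᵢ + Σ P·[anion]ₒ)]
Numerator = 1×7.79 + 20×129 + 0.46×16.8 = 2596
Denominator = 1×102 + 20×24.1 + 0.46×125 = 641.5
Vm = 61.2 · log₁₀(4.046) = 61.2 × (0.6070) = 37.15 mV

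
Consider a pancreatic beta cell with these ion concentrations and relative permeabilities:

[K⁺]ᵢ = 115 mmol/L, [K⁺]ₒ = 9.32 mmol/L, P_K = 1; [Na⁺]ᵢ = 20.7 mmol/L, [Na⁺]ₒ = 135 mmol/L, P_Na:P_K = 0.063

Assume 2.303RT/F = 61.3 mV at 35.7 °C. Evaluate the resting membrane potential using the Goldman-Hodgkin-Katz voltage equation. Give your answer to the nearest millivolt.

-50 mV

Vm = 61.3 · log₁₀[(Σ P·[cation]ₒ + Σ P·[anion]ᵢ) / (Σ P·[cation]ᵢ + Σ P·[anion]ₒ)]
Numerator = 1×9.32 + 0.063×135 = 17.83
Denominator = 1×115 + 0.063×20.7 = 116.3
Vm = 61.3 · log₁₀(0.15326) = 61.3 × (-0.8146) = -49.93 mV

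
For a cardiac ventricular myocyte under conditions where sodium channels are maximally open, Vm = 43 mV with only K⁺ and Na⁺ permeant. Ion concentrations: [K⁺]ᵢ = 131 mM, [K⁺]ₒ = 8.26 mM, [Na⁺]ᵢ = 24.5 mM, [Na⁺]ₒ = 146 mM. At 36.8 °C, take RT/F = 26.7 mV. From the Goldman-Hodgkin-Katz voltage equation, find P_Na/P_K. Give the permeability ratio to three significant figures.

Let α = P_Na/P_K. GHK: Vm = 26.7·ln[(Kₒ + α·Naₒ)/(Kᵢ + α·Naᵢ)].
e^(Vm/26.7) = e^(43.0/26.7) = 5.0052
So 5.0052·(Kᵢ + α·Naᵢ) = Kₒ + α·Naₒ → α = (5.0052·131.0 − 8.26) / (146.0 − 5.0052·24.5)
α = (655.7 − 8.26) / (146.0 − 122.6) = 647.4/23.37 = 27.7

27.7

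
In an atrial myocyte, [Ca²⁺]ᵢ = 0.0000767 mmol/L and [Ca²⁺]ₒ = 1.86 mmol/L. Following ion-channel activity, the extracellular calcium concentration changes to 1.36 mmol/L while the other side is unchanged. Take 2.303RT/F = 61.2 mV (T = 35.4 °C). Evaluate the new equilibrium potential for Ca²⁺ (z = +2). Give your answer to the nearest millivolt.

After the shift: [Ca²⁺]_out = 1.36, [Ca²⁺]_in = 0.0000767 mmol/L.
E_new = (61.2/2)·log₁₀(1.36/0.0000767) = 30.60 · (4.2487) = 130.01 mV

130 mV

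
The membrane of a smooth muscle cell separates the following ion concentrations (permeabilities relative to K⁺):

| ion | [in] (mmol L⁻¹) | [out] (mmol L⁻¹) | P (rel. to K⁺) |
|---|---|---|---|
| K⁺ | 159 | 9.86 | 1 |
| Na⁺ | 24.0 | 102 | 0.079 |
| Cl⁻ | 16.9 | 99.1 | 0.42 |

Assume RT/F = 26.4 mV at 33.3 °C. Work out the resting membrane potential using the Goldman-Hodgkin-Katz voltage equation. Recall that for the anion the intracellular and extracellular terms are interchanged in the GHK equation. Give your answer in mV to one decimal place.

-55.2 mV

Vm = 26.4 · ln[(Σ P·[cation]ₒ + Σ P·[anion]ᵢ) / (Σ P·[cation]ᵢ + Σ P·[anion]ₒ)]
Numerator = 1×9.86 + 0.079×102 + 0.42×16.9 = 25.02
Denominator = 1×159 + 0.079×24.0 + 0.42×99.1 = 202.5
Vm = 26.4 · ln(0.12352) = 26.4 × (-2.0913) = -55.21 mV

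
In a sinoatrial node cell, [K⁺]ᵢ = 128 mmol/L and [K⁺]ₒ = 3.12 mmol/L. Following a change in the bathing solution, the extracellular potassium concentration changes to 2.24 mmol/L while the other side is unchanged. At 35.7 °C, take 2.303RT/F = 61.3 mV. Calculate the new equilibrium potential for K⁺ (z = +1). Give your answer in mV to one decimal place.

-107.7 mV

After the shift: [K⁺]_out = 2.24, [K⁺]_in = 128 mmol/L.
E_new = (61.3/1)·log₁₀(2.24/128) = 61.30 · (-1.7570) = -107.70 mV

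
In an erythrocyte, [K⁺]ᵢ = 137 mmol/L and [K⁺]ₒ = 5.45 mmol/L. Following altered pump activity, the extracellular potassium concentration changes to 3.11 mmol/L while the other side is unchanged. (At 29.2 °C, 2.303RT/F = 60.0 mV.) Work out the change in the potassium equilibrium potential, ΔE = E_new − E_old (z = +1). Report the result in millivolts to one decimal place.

E_old = (60.0/1)·log₁₀(5.45/137) = -84.02 mV
E_new = (60.0/1)·log₁₀(3.11/137) = -98.64 mV
ΔE = -98.64 − (-84.02) = -14.62 mV

-14.6 mV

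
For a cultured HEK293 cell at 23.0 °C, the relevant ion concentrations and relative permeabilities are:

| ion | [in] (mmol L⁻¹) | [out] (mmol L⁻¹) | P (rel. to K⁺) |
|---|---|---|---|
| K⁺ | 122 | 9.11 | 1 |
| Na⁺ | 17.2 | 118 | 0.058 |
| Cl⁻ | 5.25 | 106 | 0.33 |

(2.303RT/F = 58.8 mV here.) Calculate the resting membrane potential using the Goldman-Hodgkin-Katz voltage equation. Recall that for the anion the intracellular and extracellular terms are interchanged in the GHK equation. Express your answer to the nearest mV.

Vm = 58.8 · log₁₀[(Σ P·[cation]ₒ + Σ P·[anion]ᵢ) / (Σ P·[cation]ᵢ + Σ P·[anion]ₒ)]
Numerator = 1×9.11 + 0.058×118 + 0.33×5.25 = 17.69
Denominator = 1×122 + 0.058×17.2 + 0.33×106 = 158
Vm = 58.8 · log₁₀(0.11196) = 58.8 × (-0.9510) = -55.92 mV

-56 mV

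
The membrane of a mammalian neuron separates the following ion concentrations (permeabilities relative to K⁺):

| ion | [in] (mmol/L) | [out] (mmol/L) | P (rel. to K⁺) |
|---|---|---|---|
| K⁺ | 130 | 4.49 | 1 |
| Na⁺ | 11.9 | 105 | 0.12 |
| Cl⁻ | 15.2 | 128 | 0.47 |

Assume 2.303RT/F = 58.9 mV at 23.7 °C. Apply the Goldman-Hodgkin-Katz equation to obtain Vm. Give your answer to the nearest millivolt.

Vm = 58.9 · log₁₀[(Σ P·[cation]ₒ + Σ P·[anion]ᵢ) / (Σ P·[cation]ᵢ + Σ P·[anion]ₒ)]
Numerator = 1×4.49 + 0.12×105 + 0.47×15.2 = 24.23
Denominator = 1×130 + 0.12×11.9 + 0.47×128 = 191.6
Vm = 58.9 · log₁₀(0.12649) = 58.9 × (-0.8979) = -52.89 mV

-53 mV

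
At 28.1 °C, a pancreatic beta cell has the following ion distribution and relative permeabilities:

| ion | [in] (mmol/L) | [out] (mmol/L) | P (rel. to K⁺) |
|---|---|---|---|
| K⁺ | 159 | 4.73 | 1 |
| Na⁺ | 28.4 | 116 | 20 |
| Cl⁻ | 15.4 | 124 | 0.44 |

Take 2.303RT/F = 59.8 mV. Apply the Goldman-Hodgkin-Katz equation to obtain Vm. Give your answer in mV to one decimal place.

Vm = 59.8 · log₁₀[(Σ P·[cation]ₒ + Σ P·[anion]ᵢ) / (Σ P·[cation]ᵢ + Σ P·[anion]ₒ)]
Numerator = 1×4.73 + 20×116 + 0.44×15.4 = 2332
Denominator = 1×159 + 20×28.4 + 0.44×124 = 781.6
Vm = 59.8 · log₁₀(2.9831) = 59.8 × (0.4747) = 28.39 mV

28.4 mV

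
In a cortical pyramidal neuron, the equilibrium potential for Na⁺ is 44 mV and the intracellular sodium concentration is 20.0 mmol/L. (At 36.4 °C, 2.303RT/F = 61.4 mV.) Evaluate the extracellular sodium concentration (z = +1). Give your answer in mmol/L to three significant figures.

Nernst: E = (61.4/1) · log₁₀([out]/[in]), so log₁₀([out]/[in]) = 44.0 × 1 / 61.4 = 0.7166.
[out]/[in] = 10^(0.7166) = 5.207.
[out] = 5.207 × 20.0 = 104.1 mmol/L.

104 mmol/L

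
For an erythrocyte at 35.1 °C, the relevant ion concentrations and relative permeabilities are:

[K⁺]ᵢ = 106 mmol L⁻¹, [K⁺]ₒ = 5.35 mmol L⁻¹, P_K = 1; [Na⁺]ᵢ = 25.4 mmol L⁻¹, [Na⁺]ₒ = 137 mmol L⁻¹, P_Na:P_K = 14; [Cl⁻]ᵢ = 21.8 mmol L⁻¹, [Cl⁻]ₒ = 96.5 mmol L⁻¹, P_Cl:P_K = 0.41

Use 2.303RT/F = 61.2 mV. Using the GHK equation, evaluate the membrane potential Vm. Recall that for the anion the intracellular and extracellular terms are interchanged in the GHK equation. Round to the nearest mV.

36 mV

Vm = 61.2 · log₁₀[(Σ P·[cation]ₒ + Σ P·[anion]ᵢ) / (Σ P·[cation]ᵢ + Σ P·[anion]ₒ)]
Numerator = 1×5.35 + 14×137 + 0.41×21.8 = 1932
Denominator = 1×106 + 14×25.4 + 0.41×96.5 = 501.2
Vm = 61.2 · log₁₀(3.8556) = 61.2 × (0.5861) = 35.87 mV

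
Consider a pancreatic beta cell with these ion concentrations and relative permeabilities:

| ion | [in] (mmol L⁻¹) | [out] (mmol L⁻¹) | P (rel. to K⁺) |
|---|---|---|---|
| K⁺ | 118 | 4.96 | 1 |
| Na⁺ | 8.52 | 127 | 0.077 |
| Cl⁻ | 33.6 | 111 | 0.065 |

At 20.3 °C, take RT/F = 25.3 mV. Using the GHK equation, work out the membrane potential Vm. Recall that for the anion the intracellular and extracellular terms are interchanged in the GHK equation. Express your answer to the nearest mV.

-51 mV

Vm = 25.3 · ln[(Σ P·[cation]ₒ + Σ P·[anion]ᵢ) / (Σ P·[cation]ᵢ + Σ P·[anion]ₒ)]
Numerator = 1×4.96 + 0.077×127 + 0.065×33.6 = 16.92
Denominator = 1×118 + 0.077×8.52 + 0.065×111 = 125.9
Vm = 25.3 · ln(0.13445) = 25.3 × (-2.0066) = -50.77 mV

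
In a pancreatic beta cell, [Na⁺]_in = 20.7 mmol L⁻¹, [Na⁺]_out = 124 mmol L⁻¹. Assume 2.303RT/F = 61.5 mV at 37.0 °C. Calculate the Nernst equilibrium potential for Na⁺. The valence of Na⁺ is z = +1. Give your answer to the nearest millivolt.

48 mV

E = (61.5/z) · log₁₀([Na⁺]_out/[Na⁺]_in) with z = +1.
= (61.5/1) · log₁₀(124/20.7) = 61.50 · log₁₀(5.99)
= 61.50 · (0.7775) = 47.81 mV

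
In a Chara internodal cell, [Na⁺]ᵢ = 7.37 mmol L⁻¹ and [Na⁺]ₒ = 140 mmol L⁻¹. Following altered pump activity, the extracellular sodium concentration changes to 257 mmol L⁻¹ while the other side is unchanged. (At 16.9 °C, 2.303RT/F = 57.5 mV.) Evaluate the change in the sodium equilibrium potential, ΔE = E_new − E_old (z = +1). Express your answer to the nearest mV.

15 mV

E_old = (57.5/1)·log₁₀(140/7.37) = 73.52 mV
E_new = (57.5/1)·log₁₀(257/7.37) = 88.69 mV
ΔE = 88.69 − (73.52) = 15.17 mV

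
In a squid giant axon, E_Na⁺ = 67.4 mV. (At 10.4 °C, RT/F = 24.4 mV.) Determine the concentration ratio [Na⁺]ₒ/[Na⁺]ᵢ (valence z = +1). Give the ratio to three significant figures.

15.8

ln([out]/[in]) = E·z/(24.4) = 67.4 × 1 / 24.4 = 2.7623
[out]/[in] = e^(2.7623) = 15.84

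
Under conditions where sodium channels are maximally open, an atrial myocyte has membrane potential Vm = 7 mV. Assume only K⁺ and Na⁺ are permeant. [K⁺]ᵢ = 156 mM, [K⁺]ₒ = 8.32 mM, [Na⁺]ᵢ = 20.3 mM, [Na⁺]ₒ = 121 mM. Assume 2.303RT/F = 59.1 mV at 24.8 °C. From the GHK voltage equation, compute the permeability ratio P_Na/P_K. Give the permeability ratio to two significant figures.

2.1

Let α = P_Na/P_K. GHK: Vm = 59.1·log₁₀[(Kₒ + α·Naₒ)/(Kᵢ + α·Naᵢ)].
10^(Vm/59.1) = 10^(7.0/59.1) = 1.3135
So 1.3135·(Kᵢ + α·Naᵢ) = Kₒ + α·Naₒ → α = (1.3135·156.0 − 8.32) / (121.0 − 1.3135·20.3)
α = (204.9 − 8.32) / (121.0 − 26.66) = 196.6/94.34 = 2.084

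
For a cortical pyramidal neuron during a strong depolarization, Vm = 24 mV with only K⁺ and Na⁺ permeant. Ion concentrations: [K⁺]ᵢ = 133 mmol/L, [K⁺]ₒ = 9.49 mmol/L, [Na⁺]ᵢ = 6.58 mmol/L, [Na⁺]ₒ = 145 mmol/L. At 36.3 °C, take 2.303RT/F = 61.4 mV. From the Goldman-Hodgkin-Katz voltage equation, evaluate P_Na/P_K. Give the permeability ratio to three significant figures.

Let α = P_Na/P_K. GHK: Vm = 61.4·log₁₀[(Kₒ + α·Naₒ)/(Kᵢ + α·Naᵢ)].
10^(Vm/61.4) = 10^(24.0/61.4) = 2.4597
So 2.4597·(Kᵢ + α·Naᵢ) = Kₒ + α·Naₒ → α = (2.4597·133.0 − 9.49) / (145.0 − 2.4597·6.58)
α = (327.1 − 9.49) / (145.0 − 16.18) = 317.6/128.8 = 2.466

2.47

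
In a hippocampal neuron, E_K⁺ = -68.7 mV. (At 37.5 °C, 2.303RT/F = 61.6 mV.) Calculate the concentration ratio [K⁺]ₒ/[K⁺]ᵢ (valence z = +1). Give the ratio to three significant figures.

log₁₀([out]/[in]) = E·z/(61.6) = -68.7 × 1 / 61.6 = -1.1153
[out]/[in] = 10^(-1.1153) = 0.07669

0.0767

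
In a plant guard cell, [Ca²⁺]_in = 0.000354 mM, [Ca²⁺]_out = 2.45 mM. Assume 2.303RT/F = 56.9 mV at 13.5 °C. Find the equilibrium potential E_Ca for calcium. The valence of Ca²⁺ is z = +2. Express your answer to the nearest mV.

109 mV

E = (56.9/z) · log₁₀([Ca²⁺]_out/[Ca²⁺]_in) with z = +2.
= (56.9/2) · log₁₀(2.45/0.000354) = 28.45 · log₁₀(6921)
= 28.45 · (3.8402) = 109.25 mV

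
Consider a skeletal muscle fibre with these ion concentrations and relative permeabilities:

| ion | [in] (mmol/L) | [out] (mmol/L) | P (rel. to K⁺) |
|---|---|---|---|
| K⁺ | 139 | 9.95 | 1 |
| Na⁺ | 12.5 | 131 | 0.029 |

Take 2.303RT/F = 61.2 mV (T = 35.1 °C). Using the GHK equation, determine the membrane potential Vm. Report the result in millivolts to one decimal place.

Vm = 61.2 · log₁₀[(Σ P·[cation]ₒ + Σ P·[anion]ᵢ) / (Σ P·[cation]ᵢ + Σ P·[anion]ₒ)]
Numerator = 1×9.95 + 0.029×131 = 13.75
Denominator = 1×139 + 0.029×12.5 = 139.4
Vm = 61.2 · log₁₀(0.098656) = 61.2 × (-1.0059) = -61.56 mV

-61.6 mV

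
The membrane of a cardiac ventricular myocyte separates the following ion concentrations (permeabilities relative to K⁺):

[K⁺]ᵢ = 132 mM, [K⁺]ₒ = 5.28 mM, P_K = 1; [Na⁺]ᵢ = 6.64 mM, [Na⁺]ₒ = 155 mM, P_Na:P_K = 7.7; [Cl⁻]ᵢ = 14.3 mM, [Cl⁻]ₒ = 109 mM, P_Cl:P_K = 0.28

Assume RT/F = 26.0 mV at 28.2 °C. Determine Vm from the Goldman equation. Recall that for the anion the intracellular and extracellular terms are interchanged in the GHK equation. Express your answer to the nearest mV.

45 mV

Vm = 26.0 · ln[(Σ P·[cation]ₒ + Σ P·[anion]ᵢ) / (Σ P·[cation]ᵢ + Σ P·[anion]ₒ)]
Numerator = 1×5.28 + 7.7×155 + 0.28×14.3 = 1203
Denominator = 1×132 + 7.7×6.64 + 0.28×109 = 213.6
Vm = 26.0 · ln(5.6297) = 26.0 × (1.7281) = 44.93 mV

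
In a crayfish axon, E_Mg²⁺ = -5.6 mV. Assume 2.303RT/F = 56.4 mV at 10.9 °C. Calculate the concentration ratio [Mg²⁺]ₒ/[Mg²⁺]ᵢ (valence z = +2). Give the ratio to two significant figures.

0.63

log₁₀([out]/[in]) = E·z/(56.4) = -5.6 × 2 / 56.4 = -0.1986
[out]/[in] = 10^(-0.1986) = 0.633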